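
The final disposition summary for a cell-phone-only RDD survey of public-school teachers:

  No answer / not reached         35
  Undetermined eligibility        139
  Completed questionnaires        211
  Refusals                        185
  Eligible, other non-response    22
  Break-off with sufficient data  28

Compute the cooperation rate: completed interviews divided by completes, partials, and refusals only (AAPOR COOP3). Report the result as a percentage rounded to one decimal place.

49.8%

Top = 211
Base = 211 + 28 + 185 = 424
COOP3 = 211 / 424 = 0.4976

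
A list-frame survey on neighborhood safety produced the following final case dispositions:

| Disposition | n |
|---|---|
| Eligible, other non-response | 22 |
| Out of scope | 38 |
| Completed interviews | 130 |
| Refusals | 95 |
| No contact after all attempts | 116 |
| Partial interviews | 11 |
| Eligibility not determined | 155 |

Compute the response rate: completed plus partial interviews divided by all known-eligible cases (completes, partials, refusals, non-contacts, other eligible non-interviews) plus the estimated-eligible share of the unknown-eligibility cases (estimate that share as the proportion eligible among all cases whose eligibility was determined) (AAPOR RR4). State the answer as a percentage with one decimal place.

27.4%

Num = 130 + 11 = 141
Eligible (known) = 130 + 11 + 95 + 116 + 22 = 374
e = 374 / (374 + 38) = 374 / 412 = 0.9078
Eligible share of unknowns = 0.9078 × 155 = 140.71
Base = 374 + 140.71 = 514.71
RR4 = 141 / 514.71 = 0.2739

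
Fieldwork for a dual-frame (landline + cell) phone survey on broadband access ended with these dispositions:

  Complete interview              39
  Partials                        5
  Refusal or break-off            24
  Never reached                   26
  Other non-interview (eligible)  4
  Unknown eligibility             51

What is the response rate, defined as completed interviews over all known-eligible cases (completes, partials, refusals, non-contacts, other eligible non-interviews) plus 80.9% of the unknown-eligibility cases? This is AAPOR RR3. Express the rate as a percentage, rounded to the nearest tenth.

28.0%

Num → 39
Eligible (known) → 39 + 5 + 24 + 26 + 4 = 98
Estimated eligible among unknowns → 0.8090 × 51 = 41.26
Denominator → 98 + 41.26 = 139.26
RR3 = 39 / 139.26 = 0.2801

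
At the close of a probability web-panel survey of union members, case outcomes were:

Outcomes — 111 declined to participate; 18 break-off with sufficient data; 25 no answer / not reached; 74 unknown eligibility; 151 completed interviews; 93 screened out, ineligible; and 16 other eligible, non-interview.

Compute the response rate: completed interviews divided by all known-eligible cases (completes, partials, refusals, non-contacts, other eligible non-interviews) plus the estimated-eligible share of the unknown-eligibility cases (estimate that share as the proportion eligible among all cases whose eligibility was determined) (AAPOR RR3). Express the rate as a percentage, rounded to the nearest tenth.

Top: 151
Eligible (known): 151 + 18 + 111 + 25 + 16 = 321
e = 321 / (321 + 93) = 321 / 414 = 0.7754
Eligible share of unknowns: 0.7754 × 74 = 57.38
Denominator: 321 + 57.38 = 378.38
RR3 = 151 / 378.38 = 0.3991

39.9%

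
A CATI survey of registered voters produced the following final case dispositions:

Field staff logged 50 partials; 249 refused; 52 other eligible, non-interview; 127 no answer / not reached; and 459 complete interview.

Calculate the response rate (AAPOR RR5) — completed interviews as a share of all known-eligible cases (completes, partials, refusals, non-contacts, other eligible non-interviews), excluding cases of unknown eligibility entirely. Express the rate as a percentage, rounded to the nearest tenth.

49.0%

Num = 459
Denom = 459 + 50 + 249 + 127 + 52 = 937
RR5 = 459 / 937 = 0.4899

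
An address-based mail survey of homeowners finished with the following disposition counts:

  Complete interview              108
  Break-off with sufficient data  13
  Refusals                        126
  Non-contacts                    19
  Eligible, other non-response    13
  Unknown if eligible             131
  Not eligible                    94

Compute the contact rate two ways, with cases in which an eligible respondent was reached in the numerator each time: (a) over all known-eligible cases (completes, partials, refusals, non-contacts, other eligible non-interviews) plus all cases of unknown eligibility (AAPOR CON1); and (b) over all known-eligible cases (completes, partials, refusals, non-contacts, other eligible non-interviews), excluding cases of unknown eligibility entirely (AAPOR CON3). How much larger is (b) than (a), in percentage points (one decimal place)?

Num: 108 + 13 + 126 + 13 = 260
Denominator: 108 + 13 + 126 + 19 + 13 + 131 = 410
CON1 = 260 / 410 = 0.6341
Denominator: 108 + 13 + 126 + 19 + 13 = 279
CON3 = 260 / 279 = 0.9319
Difference = 93.19 − 63.41 = 29.78 percentage points

29.8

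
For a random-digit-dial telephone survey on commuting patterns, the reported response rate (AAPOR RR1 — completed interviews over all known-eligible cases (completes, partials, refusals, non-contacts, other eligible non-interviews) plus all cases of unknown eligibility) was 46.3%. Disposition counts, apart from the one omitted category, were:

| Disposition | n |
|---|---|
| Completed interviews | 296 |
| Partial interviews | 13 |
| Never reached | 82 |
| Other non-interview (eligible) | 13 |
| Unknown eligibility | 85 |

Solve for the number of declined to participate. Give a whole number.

RR1 = 296 / D = 0.463
D = 296 / 0.463 = 639.3
Rest of base = 489
declined to participate = 639.3 − 489 ≈ 150

150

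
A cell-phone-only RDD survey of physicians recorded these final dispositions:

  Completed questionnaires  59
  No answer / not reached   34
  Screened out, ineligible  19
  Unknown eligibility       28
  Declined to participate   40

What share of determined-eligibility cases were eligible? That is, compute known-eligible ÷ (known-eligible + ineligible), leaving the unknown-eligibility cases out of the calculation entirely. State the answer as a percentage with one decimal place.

87.5%

Eligible (known) → 59 + 40 + 34 = 133
e = 133 / (133 + 19) = 133 / 152 = 0.8750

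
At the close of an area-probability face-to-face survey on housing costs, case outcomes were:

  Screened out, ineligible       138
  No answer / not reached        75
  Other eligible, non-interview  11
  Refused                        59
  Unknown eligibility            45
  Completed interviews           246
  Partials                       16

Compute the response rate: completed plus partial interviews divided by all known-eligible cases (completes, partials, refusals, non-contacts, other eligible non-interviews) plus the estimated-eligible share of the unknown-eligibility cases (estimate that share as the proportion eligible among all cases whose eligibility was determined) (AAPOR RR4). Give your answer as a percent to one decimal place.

59.5%

Top = 246 + 16 = 262
Eligible (known) = 246 + 16 + 59 + 75 + 11 = 407
e = 407 / (407 + 138) = 407 / 545 = 0.7468
e × U = 0.7468 × 45 = 33.61
Denom = 407 + 33.61 = 440.61
RR4 = 262 / 440.61 = 0.5946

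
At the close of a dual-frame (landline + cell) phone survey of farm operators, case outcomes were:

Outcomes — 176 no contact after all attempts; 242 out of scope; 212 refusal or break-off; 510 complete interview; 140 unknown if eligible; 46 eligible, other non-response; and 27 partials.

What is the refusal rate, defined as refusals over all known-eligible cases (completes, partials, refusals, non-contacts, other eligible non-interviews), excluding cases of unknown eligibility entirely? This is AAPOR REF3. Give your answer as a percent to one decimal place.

21.8%

Top → 212
Base → 510 + 27 + 212 + 176 + 46 = 971
REF3 = 212 / 971 = 0.2183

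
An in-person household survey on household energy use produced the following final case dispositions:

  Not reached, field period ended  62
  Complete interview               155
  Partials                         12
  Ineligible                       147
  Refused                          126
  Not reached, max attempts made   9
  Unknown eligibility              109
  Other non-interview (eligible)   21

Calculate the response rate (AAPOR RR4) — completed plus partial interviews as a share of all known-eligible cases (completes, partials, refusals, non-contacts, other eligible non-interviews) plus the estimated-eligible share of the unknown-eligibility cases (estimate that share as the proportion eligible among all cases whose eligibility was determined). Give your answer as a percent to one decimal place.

Non-contacts = 62 + 9 = 71
Top: 155 + 12 = 167
Determined eligible: 155 + 12 + 126 + 71 + 21 = 385
e = 385 / (385 + 147) = 385 / 532 = 0.7237
Estimated eligible among unknowns: 0.7237 × 109 = 78.88
Denominator: 385 + 78.88 = 463.88
RR4 = 167 / 463.88 = 0.3600

36.0%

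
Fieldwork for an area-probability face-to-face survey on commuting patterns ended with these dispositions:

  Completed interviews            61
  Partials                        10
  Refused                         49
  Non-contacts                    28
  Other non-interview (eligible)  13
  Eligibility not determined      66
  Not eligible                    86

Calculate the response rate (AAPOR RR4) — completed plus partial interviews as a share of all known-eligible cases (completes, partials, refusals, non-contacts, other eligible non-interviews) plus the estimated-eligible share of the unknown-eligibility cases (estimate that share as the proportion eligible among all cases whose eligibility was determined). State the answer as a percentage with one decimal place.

Numerator → 61 + 10 = 71
Eligible (known) → 61 + 10 + 49 + 28 + 13 = 161
e = 161 / (161 + 86) = 161 / 247 = 0.6518
e × U → 0.6518 × 66 = 43.02
Denom → 161 + 43.02 = 204.02
RR4 = 71 / 204.02 = 0.3480

34.8%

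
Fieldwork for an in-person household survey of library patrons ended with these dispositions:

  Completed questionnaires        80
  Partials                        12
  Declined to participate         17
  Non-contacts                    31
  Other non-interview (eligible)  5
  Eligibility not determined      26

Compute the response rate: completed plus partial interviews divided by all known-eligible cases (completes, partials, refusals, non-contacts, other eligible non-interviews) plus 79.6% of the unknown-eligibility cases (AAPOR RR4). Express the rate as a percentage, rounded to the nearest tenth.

Top → 80 + 12 = 92
Known eligible → 80 + 12 + 17 + 31 + 5 = 145
Eligible share of unknowns → 0.7960 × 26 = 20.70
Denominator → 145 + 20.70 = 165.70
RR4 = 92 / 165.70 = 0.5552

55.5%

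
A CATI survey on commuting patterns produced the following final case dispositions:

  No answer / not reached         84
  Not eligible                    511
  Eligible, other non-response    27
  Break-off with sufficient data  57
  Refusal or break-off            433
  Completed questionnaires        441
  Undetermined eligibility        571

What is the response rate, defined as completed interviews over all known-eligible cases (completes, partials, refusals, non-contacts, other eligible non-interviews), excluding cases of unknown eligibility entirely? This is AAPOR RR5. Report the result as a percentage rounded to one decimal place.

Top: 441
Denom: 441 + 57 + 433 + 84 + 27 = 1042
RR5 = 441 / 1042 = 0.4232

42.3%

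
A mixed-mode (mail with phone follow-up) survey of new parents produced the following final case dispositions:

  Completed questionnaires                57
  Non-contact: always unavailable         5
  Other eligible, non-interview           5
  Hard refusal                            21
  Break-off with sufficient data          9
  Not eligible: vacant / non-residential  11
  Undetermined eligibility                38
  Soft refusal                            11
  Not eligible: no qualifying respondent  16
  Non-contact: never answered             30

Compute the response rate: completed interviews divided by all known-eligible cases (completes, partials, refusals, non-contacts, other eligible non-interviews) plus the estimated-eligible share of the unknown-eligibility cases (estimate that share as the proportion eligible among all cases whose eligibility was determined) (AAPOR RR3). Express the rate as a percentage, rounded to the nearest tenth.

33.6%

Refused = 21 + 11 = 32
Never reached = 30 + 5 = 35
Ineligible = 16 + 11 = 27
Numerator: 57
Eligible (known): 57 + 9 + 32 + 35 + 5 = 138
e = 138 / (138 + 27) = 138 / 165 = 0.8364
Eligible share of unknowns: 0.8364 × 38 = 31.78
Denominator: 138 + 31.78 = 169.78
RR3 = 57 / 169.78 = 0.3357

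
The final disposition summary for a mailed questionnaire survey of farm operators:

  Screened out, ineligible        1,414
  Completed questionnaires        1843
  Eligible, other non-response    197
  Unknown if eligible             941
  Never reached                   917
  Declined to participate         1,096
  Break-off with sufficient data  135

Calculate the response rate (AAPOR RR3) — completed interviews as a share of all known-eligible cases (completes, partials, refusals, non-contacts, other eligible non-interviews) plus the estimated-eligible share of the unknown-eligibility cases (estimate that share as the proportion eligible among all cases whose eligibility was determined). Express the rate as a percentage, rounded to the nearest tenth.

Num: 1843
Known eligible: 1843 + 135 + 1096 + 917 + 197 = 4188
e = 4188 / (4188 + 1414) = 4188 / 5602 = 0.7476
Estimated eligible among unknowns: 0.7476 × 941 = 703.49
Base: 4188 + 703.49 = 4891.49
RR3 = 1843 / 4891.49 = 0.3768

37.7%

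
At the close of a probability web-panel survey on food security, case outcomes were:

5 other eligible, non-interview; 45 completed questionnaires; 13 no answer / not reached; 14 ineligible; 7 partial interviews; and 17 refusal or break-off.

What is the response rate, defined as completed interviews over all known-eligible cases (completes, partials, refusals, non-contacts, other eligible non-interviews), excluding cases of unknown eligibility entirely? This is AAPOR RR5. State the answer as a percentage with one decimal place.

Numerator = 45
Denom = 45 + 7 + 17 + 13 + 5 = 87
RR5 = 45 / 87 = 0.5172

51.7%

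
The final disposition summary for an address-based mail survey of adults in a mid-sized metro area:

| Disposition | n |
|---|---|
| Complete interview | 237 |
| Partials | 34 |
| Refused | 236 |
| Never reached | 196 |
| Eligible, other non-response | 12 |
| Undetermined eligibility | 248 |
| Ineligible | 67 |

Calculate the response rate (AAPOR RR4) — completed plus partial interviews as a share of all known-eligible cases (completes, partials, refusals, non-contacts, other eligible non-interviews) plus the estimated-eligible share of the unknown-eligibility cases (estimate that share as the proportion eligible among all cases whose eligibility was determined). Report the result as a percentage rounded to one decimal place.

28.8%

Num = 237 + 34 = 271
Determined eligible = 237 + 34 + 236 + 196 + 12 = 715
e = 715 / (715 + 67) = 715 / 782 = 0.9143
Eligible share of unknowns = 0.9143 × 248 = 226.75
Base = 715 + 226.75 = 941.75
RR4 = 271 / 941.75 = 0.2878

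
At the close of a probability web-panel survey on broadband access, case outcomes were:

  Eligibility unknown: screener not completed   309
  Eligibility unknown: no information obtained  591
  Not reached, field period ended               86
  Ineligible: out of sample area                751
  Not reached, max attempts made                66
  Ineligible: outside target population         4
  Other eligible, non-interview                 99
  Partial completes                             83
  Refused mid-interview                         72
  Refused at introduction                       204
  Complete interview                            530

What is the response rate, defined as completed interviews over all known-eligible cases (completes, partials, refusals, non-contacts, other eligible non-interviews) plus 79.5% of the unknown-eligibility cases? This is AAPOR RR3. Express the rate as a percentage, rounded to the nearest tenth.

Refusals = 204 + 72 = 276
No answer / not reached = 86 + 66 = 152
Unknown eligibility = 309 + 591 = 900
Screened out, ineligible = 4 + 751 = 755
Top: 530
Eligible (known): 530 + 83 + 276 + 152 + 99 = 1140
Estimated eligible among unknowns: 0.7950 × 900 = 715.50
Base: 1140 + 715.50 = 1855.50
RR3 = 530 / 1855.50 = 0.2856

28.6%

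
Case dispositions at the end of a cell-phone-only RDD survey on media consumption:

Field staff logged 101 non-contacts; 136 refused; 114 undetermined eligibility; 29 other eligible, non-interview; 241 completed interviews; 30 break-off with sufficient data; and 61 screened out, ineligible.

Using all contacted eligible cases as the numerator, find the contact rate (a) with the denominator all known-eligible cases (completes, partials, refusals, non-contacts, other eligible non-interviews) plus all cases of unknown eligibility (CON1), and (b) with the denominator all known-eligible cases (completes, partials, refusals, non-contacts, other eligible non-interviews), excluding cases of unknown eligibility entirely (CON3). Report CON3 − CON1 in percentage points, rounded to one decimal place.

Numerator: 241 + 30 + 136 + 29 = 436
Base: 241 + 30 + 136 + 101 + 29 + 114 = 651
CON1 = 436 / 651 = 0.6697
Base: 241 + 30 + 136 + 101 + 29 = 537
CON3 = 436 / 537 = 0.8119
Difference = 81.19 − 66.97 = 14.22 percentage points

14.2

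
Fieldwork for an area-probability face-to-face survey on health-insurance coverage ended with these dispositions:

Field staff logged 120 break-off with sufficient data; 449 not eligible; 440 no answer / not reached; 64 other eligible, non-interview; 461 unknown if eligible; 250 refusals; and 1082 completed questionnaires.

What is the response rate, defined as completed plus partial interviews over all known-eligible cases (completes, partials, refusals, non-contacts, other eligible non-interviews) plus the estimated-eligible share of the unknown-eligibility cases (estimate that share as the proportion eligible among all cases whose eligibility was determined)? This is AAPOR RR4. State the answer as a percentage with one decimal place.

Top → 1082 + 120 = 1202
Known eligible → 1082 + 120 + 250 + 440 + 64 = 1956
e = 1956 / (1956 + 449) = 1956 / 2405 = 0.8133
Eligible share of unknowns → 0.8133 × 461 = 374.93
Denom → 1956 + 374.93 = 2330.93
RR4 = 1202 / 2330.93 = 0.5157

51.6%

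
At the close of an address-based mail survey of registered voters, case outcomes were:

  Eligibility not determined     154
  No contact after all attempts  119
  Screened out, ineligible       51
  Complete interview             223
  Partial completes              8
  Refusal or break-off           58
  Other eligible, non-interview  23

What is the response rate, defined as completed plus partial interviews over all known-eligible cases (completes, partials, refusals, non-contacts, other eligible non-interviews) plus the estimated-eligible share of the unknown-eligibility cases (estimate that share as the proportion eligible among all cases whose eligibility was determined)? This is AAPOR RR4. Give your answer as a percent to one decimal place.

40.6%

Top → 223 + 8 = 231
Eligible (known) → 223 + 8 + 58 + 119 + 23 = 431
e = 431 / (431 + 51) = 431 / 482 = 0.8942
Eligible share of unknowns → 0.8942 × 154 = 137.71
Denominator → 431 + 137.71 = 568.71
RR4 = 231 / 568.71 = 0.4062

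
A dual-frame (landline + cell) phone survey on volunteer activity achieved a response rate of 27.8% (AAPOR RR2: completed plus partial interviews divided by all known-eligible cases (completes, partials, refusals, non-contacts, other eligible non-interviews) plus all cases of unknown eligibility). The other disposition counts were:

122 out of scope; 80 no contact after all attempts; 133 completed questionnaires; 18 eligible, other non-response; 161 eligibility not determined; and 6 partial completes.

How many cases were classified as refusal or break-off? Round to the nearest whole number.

Top = 133 + 6 = 139
RR2 = 139 / D = 0.278
D = 139 / 0.278 = 500.0
Remaining denominator categories sum to 398
refusal or break-off = 500.0 − 398 ≈ 102

102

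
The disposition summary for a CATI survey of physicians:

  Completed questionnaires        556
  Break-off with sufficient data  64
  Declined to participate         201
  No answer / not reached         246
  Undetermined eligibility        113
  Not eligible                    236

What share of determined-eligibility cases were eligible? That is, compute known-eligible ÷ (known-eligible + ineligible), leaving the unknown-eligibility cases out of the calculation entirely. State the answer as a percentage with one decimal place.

81.9%

Known eligible = 556 + 64 + 201 + 246 = 1067
e = 1067 / (1067 + 236) = 1067 / 1303 = 0.8189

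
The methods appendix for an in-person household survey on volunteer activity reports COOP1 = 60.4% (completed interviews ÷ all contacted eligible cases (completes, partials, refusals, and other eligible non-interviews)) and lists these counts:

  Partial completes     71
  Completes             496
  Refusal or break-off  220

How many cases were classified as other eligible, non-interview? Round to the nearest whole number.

34

COOP1 = 496 / D = 0.604
D = 496 / 0.604 = 821.2
Remaining denominator categories sum to 787
other eligible, non-interview = 821.2 − 787 ≈ 34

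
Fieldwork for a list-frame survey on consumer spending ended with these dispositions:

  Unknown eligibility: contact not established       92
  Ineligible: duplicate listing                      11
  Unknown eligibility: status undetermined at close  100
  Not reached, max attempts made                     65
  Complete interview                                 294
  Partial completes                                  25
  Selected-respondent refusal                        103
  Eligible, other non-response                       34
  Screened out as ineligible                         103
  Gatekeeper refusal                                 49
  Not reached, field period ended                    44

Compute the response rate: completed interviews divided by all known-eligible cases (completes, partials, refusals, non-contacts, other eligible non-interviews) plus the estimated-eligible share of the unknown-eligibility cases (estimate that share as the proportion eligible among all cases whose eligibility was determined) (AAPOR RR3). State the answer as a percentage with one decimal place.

37.9%

Refusals = 49 + 103 = 152
Non-contacts = 44 + 65 = 109
Unknown if eligible = 92 + 100 = 192
Screened out, ineligible = 103 + 11 = 114
Top: 294
Determined eligible: 294 + 25 + 152 + 109 + 34 = 614
e = 614 / (614 + 114) = 614 / 728 = 0.8434
Estimated eligible among unknowns: 0.8434 × 192 = 161.93
Denominator: 614 + 161.93 = 775.93
RR3 = 294 / 775.93 = 0.3789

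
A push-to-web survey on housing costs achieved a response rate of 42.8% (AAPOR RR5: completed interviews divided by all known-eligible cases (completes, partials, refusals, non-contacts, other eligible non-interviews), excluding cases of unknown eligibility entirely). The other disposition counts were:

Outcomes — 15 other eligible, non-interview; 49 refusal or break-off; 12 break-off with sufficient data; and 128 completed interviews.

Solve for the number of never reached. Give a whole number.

RR5 = 128 / D = 0.428
D = 128 / 0.428 = 299.1
Other denominator terms total 204
never reached = 299.1 − 204 ≈ 95

95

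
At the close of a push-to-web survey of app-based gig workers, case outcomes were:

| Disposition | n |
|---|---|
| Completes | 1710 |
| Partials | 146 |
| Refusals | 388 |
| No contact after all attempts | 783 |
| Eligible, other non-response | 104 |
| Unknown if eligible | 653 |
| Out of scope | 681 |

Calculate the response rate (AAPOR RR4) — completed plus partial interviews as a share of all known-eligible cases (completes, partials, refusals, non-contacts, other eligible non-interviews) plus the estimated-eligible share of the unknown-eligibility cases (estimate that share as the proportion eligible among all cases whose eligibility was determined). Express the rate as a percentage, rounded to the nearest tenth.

50.6%

Numerator: 1710 + 146 = 1856
Determined eligible: 1710 + 146 + 388 + 783 + 104 = 3131
e = 3131 / (3131 + 681) = 3131 / 3812 = 0.8214
Eligible share of unknowns: 0.8214 × 653 = 536.37
Base: 3131 + 536.37 = 3667.37
RR4 = 1856 / 3667.37 = 0.5061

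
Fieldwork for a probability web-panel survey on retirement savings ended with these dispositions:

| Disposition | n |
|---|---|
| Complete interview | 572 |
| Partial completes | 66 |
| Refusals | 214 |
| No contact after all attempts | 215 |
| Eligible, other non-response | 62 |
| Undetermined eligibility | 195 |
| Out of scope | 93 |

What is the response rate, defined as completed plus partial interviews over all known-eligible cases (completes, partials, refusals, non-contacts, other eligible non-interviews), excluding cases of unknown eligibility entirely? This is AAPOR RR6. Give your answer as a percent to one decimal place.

Numerator: 572 + 66 = 638
Base: 572 + 66 + 214 + 215 + 62 = 1129
RR6 = 638 / 1129 = 0.5651

56.5%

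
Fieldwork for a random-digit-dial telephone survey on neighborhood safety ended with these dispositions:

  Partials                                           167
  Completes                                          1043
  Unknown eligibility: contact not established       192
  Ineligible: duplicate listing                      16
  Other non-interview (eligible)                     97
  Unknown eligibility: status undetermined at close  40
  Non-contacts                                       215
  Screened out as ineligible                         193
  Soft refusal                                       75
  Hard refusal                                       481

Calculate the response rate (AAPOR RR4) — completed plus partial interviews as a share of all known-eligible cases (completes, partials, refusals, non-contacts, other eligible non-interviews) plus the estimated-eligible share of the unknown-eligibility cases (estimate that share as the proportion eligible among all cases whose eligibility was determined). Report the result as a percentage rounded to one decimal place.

Declined to participate = 481 + 75 = 556
Unknown eligibility = 192 + 40 = 232
Not eligible = 193 + 16 = 209
Numerator → 1043 + 167 = 1210
Eligible (known) → 1043 + 167 + 556 + 215 + 97 = 2078
e = 2078 / (2078 + 209) = 2078 / 2287 = 0.9086
Estimated eligible among unknowns → 0.9086 × 232 = 210.80
Denom → 2078 + 210.80 = 2288.80
RR4 = 1210 / 2288.80 = 0.5287

52.9%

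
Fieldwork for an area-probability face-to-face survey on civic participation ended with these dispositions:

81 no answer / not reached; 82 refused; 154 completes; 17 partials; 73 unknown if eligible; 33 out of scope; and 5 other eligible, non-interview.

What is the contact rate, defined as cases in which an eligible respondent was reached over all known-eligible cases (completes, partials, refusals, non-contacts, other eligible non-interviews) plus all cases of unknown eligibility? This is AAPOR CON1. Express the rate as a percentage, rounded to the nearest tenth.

Numerator = 154 + 17 + 82 + 5 = 258
Denom = 154 + 17 + 82 + 81 + 5 + 73 = 412
CON1 = 258 / 412 = 0.6262

62.6%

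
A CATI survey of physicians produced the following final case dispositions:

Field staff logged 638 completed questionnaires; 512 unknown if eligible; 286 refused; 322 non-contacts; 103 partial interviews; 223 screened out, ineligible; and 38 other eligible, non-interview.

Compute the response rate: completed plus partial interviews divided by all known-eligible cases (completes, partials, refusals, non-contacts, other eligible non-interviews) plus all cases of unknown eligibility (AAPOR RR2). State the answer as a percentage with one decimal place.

39.0%

Top → 638 + 103 = 741
Base → 638 + 103 + 286 + 322 + 38 + 512 = 1899
RR2 = 741 / 1899 = 0.3902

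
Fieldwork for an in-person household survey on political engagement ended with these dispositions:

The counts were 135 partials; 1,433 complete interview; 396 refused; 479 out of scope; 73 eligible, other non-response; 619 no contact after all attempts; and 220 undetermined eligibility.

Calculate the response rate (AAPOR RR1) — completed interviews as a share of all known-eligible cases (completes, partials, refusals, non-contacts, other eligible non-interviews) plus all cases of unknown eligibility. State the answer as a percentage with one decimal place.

Num = 1433
Denominator = 1433 + 135 + 396 + 619 + 73 + 220 = 2876
RR1 = 1433 / 2876 = 0.4983

49.8%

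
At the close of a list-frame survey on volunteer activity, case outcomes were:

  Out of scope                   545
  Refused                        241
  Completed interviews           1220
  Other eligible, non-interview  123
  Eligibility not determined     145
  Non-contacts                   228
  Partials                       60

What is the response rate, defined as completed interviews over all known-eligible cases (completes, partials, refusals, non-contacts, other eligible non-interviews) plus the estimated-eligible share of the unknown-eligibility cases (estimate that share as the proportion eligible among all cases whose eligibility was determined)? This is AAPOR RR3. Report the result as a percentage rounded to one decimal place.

Num: 1220
Determined eligible: 1220 + 60 + 241 + 228 + 123 = 1872
e = 1872 / (1872 + 545) = 1872 / 2417 = 0.7745
Eligible share of unknowns: 0.7745 × 145 = 112.30
Base: 1872 + 112.30 = 1984.30
RR3 = 1220 / 1984.30 = 0.6148

61.5%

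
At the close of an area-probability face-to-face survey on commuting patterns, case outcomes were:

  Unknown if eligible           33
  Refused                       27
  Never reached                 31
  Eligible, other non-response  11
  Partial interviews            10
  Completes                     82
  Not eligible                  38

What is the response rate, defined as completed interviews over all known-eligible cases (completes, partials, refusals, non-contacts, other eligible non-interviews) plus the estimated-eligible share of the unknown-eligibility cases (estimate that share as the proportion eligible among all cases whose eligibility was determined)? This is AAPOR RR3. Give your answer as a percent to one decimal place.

Num → 82
Eligible (known) → 82 + 10 + 27 + 31 + 11 = 161
e = 161 / (161 + 38) = 161 / 199 = 0.8090
Eligible share of unknowns → 0.8090 × 33 = 26.70
Base → 161 + 26.70 = 187.70
RR3 = 82 / 187.70 = 0.4369

43.7%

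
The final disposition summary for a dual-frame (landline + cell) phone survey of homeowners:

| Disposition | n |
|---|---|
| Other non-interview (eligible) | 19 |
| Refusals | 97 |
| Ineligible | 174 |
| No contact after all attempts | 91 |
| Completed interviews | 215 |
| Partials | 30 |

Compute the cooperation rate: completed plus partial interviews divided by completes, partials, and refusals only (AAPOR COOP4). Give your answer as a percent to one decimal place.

Num → 215 + 30 = 245
Denominator → 215 + 30 + 97 = 342
COOP4 = 245 / 342 = 0.7164

71.6%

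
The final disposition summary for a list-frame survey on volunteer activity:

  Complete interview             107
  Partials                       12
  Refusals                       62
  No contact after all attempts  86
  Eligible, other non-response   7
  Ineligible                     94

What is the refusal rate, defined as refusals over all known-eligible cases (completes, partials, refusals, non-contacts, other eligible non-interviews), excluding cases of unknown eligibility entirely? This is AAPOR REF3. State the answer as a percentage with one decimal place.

22.6%

Numerator: 62
Base: 107 + 12 + 62 + 86 + 7 = 274
REF3 = 62 / 274 = 0.2263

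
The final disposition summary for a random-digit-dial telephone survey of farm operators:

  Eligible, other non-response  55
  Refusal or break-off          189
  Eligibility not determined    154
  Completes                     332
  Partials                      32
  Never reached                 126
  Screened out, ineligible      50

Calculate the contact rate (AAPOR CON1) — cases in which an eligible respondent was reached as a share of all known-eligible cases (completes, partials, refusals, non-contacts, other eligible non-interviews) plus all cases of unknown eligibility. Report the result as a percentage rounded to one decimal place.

68.5%

Top → 332 + 32 + 189 + 55 = 608
Base → 332 + 32 + 189 + 126 + 55 + 154 = 888
CON1 = 608 / 888 = 0.6847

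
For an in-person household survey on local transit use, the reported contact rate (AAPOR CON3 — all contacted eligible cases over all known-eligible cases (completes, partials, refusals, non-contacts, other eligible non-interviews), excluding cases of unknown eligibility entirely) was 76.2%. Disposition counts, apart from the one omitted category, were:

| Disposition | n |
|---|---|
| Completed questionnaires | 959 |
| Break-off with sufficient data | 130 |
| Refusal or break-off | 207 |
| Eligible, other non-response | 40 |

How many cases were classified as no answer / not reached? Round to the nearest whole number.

417

Numerator: 959 + 130 + 207 + 40 = 1336
CON3 = 1336 / D = 0.762
D = 1336 / 0.762 = 1753.3
Remaining denominator categories sum to 1336
no answer / not reached = 1753.3 − 1336 ≈ 417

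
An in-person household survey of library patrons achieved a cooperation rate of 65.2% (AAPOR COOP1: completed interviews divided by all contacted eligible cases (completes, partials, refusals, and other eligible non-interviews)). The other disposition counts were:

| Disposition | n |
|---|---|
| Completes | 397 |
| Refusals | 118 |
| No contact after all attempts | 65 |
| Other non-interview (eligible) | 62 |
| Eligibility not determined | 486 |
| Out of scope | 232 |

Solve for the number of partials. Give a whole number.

32

COOP1 = 397 / D = 0.652
D = 397 / 0.652 = 608.9
Remaining denominator categories sum to 577
partials = 608.9 − 577 ≈ 32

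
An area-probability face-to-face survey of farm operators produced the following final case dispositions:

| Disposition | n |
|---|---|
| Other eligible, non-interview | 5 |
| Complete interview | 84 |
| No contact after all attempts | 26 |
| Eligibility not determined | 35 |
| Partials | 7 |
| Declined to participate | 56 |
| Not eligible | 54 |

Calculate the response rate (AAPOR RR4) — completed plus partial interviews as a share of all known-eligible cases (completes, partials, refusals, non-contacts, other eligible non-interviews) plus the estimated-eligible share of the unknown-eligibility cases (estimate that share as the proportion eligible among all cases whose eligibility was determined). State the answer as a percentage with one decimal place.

44.4%

Numerator = 84 + 7 = 91
Known eligible = 84 + 7 + 56 + 26 + 5 = 178
e = 178 / (178 + 54) = 178 / 232 = 0.7672
e × U = 0.7672 × 35 = 26.85
Denominator = 178 + 26.85 = 204.85
RR4 = 91 / 204.85 = 0.4442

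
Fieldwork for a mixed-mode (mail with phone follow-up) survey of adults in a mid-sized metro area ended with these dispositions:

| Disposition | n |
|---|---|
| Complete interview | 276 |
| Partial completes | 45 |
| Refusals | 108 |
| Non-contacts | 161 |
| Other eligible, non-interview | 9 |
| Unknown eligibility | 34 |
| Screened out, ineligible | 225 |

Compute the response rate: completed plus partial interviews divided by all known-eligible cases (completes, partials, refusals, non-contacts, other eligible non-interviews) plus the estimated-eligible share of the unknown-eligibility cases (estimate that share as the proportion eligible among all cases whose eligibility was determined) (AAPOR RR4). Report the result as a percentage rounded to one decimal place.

Numerator = 276 + 45 = 321
Eligible (known) = 276 + 45 + 108 + 161 + 9 = 599
e = 599 / (599 + 225) = 599 / 824 = 0.7269
e × U = 0.7269 × 34 = 24.71
Denom = 599 + 24.71 = 623.71
RR4 = 321 / 623.71 = 0.5147

51.5%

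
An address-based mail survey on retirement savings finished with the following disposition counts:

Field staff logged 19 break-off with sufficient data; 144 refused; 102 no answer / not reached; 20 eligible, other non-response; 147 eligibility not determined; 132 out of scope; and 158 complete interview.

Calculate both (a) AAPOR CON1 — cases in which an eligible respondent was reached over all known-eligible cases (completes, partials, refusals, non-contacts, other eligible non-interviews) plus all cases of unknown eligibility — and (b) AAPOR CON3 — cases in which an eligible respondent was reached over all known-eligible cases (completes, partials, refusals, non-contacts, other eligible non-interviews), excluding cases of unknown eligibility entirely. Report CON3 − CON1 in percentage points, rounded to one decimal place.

19.2

Numerator = 158 + 19 + 144 + 20 = 341
Denominator = 158 + 19 + 144 + 102 + 20 + 147 = 590
CON1 = 341 / 590 = 0.5780
Denominator = 158 + 19 + 144 + 102 + 20 = 443
CON3 = 341 / 443 = 0.7698
Difference = 76.98 − 57.80 = 19.18 percentage points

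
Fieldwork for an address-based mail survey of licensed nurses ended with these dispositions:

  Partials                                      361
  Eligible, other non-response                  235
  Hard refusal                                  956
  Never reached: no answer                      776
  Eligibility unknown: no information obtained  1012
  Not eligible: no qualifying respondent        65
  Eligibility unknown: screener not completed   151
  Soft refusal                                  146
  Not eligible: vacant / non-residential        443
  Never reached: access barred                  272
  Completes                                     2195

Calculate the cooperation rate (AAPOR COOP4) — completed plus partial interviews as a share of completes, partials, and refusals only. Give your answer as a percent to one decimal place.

Refusal or break-off = 956 + 146 = 1102
No contact after all attempts = 776 + 272 = 1048
Eligibility not determined = 151 + 1012 = 1163
Out of scope = 65 + 443 = 508
Numerator → 2195 + 361 = 2556
Base → 2195 + 361 + 1102 = 3658
COOP4 = 2556 / 3658 = 0.6987

69.9%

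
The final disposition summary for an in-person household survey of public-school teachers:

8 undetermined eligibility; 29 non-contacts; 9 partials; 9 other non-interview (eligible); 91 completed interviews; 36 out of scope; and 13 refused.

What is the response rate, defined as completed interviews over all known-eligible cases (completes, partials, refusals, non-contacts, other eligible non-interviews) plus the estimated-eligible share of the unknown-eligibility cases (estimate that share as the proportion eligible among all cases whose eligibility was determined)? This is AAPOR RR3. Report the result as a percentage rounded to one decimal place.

Numerator: 91
Known eligible: 91 + 9 + 13 + 29 + 9 = 151
e = 151 / (151 + 36) = 151 / 187 = 0.8075
Estimated eligible among unknowns: 0.8075 × 8 = 6.46
Base: 151 + 6.46 = 157.46
RR3 = 91 / 157.46 = 0.5779

57.8%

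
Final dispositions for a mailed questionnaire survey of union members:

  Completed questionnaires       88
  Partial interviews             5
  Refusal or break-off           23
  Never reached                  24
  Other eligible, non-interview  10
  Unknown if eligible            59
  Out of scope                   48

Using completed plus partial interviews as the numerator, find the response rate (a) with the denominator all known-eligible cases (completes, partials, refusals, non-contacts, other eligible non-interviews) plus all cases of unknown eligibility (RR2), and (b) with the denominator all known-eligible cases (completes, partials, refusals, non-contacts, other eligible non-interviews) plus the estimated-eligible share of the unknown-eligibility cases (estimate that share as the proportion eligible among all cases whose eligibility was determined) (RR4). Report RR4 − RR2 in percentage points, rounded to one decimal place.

Numerator = 88 + 5 = 93
Denominator = 88 + 5 + 23 + 24 + 10 + 59 = 209
RR2 = 93 / 209 = 0.4450
Eligible (known) = 88 + 5 + 23 + 24 + 10 = 150
e = 150 / (150 + 48) = 150 / 198 = 0.7576
Eligible share of unknowns = 0.7576 × 59 = 44.70
Denominator = 150 + 44.70 = 194.70
RR4 = 93 / 194.70 = 0.4777
Difference = 47.77 − 44.50 = 3.27 percentage points

3.3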